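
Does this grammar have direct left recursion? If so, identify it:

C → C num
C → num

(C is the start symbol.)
Direct left recursion occurs when N → N α for some non-terminal N (the right-hand side begins with the left-hand side itself).

C → C num: LEFT RECURSIVE (starts with C)
C → num: starts with num

The grammar has direct left recursion on: C.

Answer: Yes, C is left-recursive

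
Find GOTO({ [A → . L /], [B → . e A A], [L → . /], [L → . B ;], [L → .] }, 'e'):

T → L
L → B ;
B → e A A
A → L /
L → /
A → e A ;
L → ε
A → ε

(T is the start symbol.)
{ [A → . L /], [A → . e A ;], [A → .], [B → . e A A], [B → e . A A], [L → . /], [L → . B ;], [L → .] }

GOTO(I, 'e') = CLOSURE({ [A → αX.β] : [A → α.Xβ] ∈ I, X = 'e' })

Items with dot before 'e', with the dot advanced:
  [B → . e A A] → [B → e . A A]
Closure of the advanced items:
  [B → e . A A] has the dot before A: add [A → . L /], [A → . e A ;], [A → .]
  [A → . L /] has the dot before L: add [L → . B ;], [L → . /], [L → .]
  [L → . B ;] has the dot before B: add [B → . e A A]

GOTO = { [A → . L /], [A → . e A ;], [A → .], [B → . e A A], [B → e . A A], [L → . /], [L → . B ;], [L → .] }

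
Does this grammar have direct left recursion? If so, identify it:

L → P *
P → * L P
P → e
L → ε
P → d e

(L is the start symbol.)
No direct left recursion

L → P *: starts with P
P → * L P: starts with '*'
P → e: starts with e
L → ε: starts with ε
P → d e: starts with d

No direct left recursion found.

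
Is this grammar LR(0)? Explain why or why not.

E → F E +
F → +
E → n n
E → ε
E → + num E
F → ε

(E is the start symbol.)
A grammar is LR(0) if no state in the canonical LR(0) collection has:
  - both a shift item (dot before a terminal) and a complete item (shift-reduce conflict), or
  - two or more complete items (reduce-reduce conflict; the accept item [E' → E .] counts as a complete item here).

Augment with E' → E and build the canonical LR(0) collection (I0 = CLOSURE({[E' → . E]}), then GOTO on every symbol after a dot until no new states appear). It has 10 states:
  I0: { [E → . + num E], [E → . F E +], [E → . n n], [E → .], [E' → . E], [F → . +], [F → .] }  — shift, 2 reduces
  I1: { [E → + . num E], [F → + .] }  — shift, reduce
  I2: { [E' → E .] }  — accept
  I3: { [E → . + num E], [E → . F E +], [E → . n n], [E → .], [E → F . E +], [F → . +], [F → .] }  — shift, 2 reduces
  I4: { [E → n . n] }  — shift
  I5: { [E → n n .] }  — reduce
  I6: { [E → F E . +] }  — shift
  I7: { [E → F E + .] }  — reduce
  I8: { [E → + num . E], [E → . + num E], [E → . F E +], [E → . n n], [E → .], [F → . +], [F → .] }  — shift, 2 reduces
  I9: { [E → + num E .] }  — reduce

Conflict in state I0:
  Shift-reduce conflict between [E → .] and [E → . + num E]
So the grammar is NOT LR(0).

Answer: No. Shift-reduce conflict between [E → .] and [E → . + num E]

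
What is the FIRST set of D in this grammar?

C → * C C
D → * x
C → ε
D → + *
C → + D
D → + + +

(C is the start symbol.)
To compute FIRST(D), examine every production with D on the left-hand side, reading each right-hand side left to right until a non-nullable symbol is reached.

From D → * x:
  - '*' is a terminal: add '*' and stop
From D → + *:
  - '+' is a terminal: add '+' and stop
From D → + + +:
  - '+' is a terminal: add '+' and stop

Collecting: FIRST(D) = { '*', '+' }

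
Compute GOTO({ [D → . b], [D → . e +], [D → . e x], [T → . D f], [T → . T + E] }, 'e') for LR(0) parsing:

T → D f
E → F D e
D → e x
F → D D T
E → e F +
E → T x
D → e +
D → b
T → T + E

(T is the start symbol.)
GOTO(I, 'e') = CLOSURE({ [A → αX.β] : [A → α.Xβ] ∈ I, X = 'e' })

Items with dot before 'e', with the dot advanced:
  [D → . e +] → [D → e . +]
  [D → . e x] → [D → e . x]
Closure adds nothing (no advanced item has the dot before a non-terminal).

GOTO = { [D → e . +], [D → e . x] }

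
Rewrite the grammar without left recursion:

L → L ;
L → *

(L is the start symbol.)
L is directly left-recursive. The standard transformation for
  A → A α₁ | ... | A α_m | β₁ | ... | β_n
is
  A  → β₁ A' | ... | β_n A'
  A' → α₁ A' | ... | α_m A' | ε

L → * becomes L → * L'
L → L ; becomes L' → ; L'
Add L' → ε

Resulting grammar:
L → * L'
L' → ; L'
L' → ε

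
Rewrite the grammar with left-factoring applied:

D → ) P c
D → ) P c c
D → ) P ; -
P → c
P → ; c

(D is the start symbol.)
Left-factoring transforms A → αβ₁ | αβ₂ into A → αA' and A' → β₁ | β₂
(α is the longest common prefix among the alternatives). Repeat until
no nonterminal has two alternatives with a common prefix.

Round 1: D has alternatives sharing prefix ') P'. Introduce D': D → ) P D'
  Add: D' → c
  Add: D' → c c
  Add: D' → ; -

Round 2: D' has alternatives sharing prefix 'c'. Introduce D'': D' → c D''
  Add: D'' → ε
  Add: D'' → c

No remaining common prefixes — done.

Resulting grammar:
D → ) P D'
D' → c D''
D'' → ε
D'' → c
D' → ; -
P → c
P → ; c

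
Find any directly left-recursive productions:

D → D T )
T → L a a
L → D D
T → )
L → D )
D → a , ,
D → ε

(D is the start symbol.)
Direct left recursion occurs when N → N α for some non-terminal N (the right-hand side begins with the left-hand side itself).

D → D T ): LEFT RECURSIVE (starts with D)
T → L a a: starts with L
L → D D: starts with D
T → ): starts with ')'
L → D ): starts with D
D → a , ,: starts with a
D → ε: starts with ε

The grammar has direct left recursion on: D.

Answer: Yes, D is left-recursive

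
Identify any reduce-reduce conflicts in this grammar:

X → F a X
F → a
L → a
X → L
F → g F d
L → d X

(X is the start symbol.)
Yes — I4: [F → a .] vs [L → a .]

Augment with X' → X and build the canonical LR(0) collection (I0 = CLOSURE({[X' → . X]}), then GOTO on every symbol after a dot until no new states appear). It has 13 states:
  I0: { [F → . a], [F → . g F d], [L → . a], [L → . d X], [X → . F a X], [X → . L], [X' → . X] }  — shift
  I1: { [X → F . a X] }  — shift
  I2: { [X → L .] }  — reduce
  I3: { [X' → X .] }  — accept
  I4: { [F → a .], [L → a .] }  — 2 reduces
  I5: { [F → . a], [F → . g F d], [L → . a], [L → . d X], [L → d . X], [X → . F a X], [X → . L] }  — shift
  I6: { [F → . a], [F → . g F d], [F → g . F d] }  — shift
  I7: { [F → g F . d] }  — shift
  I8: { [F → a .] }  — reduce
  I9: { [F → g F d .] }  — reduce
  I10: { [L → d X .] }  — reduce
  I11: { [F → . a], [F → . g F d], [L → . a], [L → . d X], [X → . F a X], [X → . L], [X → F a . X] }  — shift
  I12: { [X → F a X .] }  — reduce

I4 contains complete items [F → a .], [L → a .] — reduce-reduce conflict.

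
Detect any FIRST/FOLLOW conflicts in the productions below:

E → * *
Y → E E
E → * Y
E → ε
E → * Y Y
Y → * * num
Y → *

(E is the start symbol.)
A FIRST/FOLLOW conflict occurs when a non-terminal N has a nullable alternative N → β (β ⇒* ε) and another alternative N → α with FIRST(α) ∩ FOLLOW(N) ≠ ∅: on such a lookahead the parser cannot decide between expanding α and letting N vanish via β.

Nullable non-terminals: E, Y.
FIRST sets used below: FIRST(E) = { '*', ε }

E: nullable alternative(s) E → ε; FOLLOW(E) = { $, '*' }
  E → * *: FIRST \ {ε} = { '*' } — overlaps FOLLOW(E) on { '*' }: CONFLICT
  E → * Y: FIRST \ {ε} = { '*' } — overlaps FOLLOW(E) on { '*' }: CONFLICT
  E → ε: FIRST \ {ε} = { } — this is the only nullable alternative, skip
  E → * Y Y: FIRST \ {ε} = { '*' } — overlaps FOLLOW(E) on { '*' }: CONFLICT

Y: nullable alternative(s) Y → E E; FOLLOW(Y) = { $, '*' }
  Y → E E: FIRST \ {ε} = { '*' } — this is the only nullable alternative, skip
  Y → * * num: FIRST \ {ε} = { '*' } — overlaps FOLLOW(Y) on { '*' }: CONFLICT
  Y → *: FIRST \ {ε} = { '*' } — overlaps FOLLOW(Y) on { '*' }: CONFLICT

So the grammar has 5 FIRST/FOLLOW conflicts (marked CONFLICT above).

Answer: Yes. E → '*' '*' with FOLLOW(E) on { '*' }; E → '*' Y with FOLLOW(E) on { '*' }; E → '*' Y Y with FOLLOW(E) on { '*' }; Y → '*' '*' num with FOLLOW(Y) on { '*' }; Y → '*' with FOLLOW(Y) on { '*' }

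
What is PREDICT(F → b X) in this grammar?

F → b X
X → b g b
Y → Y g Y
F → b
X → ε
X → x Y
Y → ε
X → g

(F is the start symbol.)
{ 'b' }

PREDICT(F → b X) = (FIRST(RHS) \ {ε}) ∪ (FOLLOW(F) if ε ∈ FIRST(RHS), i.e. RHS ⇒* ε)
FIRST(b X) = { 'b' }
ε ∉ FIRST(b X), so FOLLOW(F) is not added.
PREDICT(F → b X) = { 'b' }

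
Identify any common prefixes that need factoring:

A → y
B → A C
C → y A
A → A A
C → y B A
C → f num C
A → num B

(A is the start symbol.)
Yes, C has productions with common prefix 'y'

Left-factoring is needed when two productions for the same non-terminal
share a common prefix on the right-hand side.

Productions for A:
  A → y
  A → A A
  A → num B
Productions for C:
  C → y A
  C → y B A
  C → f num C

Found common prefix 'y' in productions for C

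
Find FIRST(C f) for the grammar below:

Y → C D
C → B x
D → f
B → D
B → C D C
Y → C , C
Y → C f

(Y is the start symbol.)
{ 'f' }

FIRST sets of the non-terminals involved (from the grammar, by fixed-point iteration):
  FIRST(C) = { 'f' }

To compute FIRST(C f), process the symbols left to right:
Symbol C is a non-terminal. Add FIRST(C) \ {ε} = { 'f' }
C is not nullable (ε ∉ FIRST(C)), so stop here.
FIRST(C f) = { 'f' }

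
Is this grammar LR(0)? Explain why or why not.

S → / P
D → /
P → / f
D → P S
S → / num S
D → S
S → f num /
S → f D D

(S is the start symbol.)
No. Shift-reduce conflict between [D → / .] and [P → . / f]

Augment with S' → S and build the canonical LR(0) collection (I0 = CLOSURE({[S' → . S]}), then GOTO on every symbol after a dot until no new states appear). It has 17 states:
  I0: { [S → . / P], [S → . / num S], [S → . f D D], [S → . f num /], [S' → . S] }  — shift
  I1: { [P → . / f], [S → / . P], [S → / . num S] }  — shift
  I2: { [S' → S .] }  — accept
  I3: { [D → . /], [D → . P S], [D → . S], [P → . / f], [S → . / P], [S → . / num S], [S → . f D D], [S → . f num /], [S → f . D D], [S → f . num /] }  — shift
  I4: { [D → / .], [P → . / f], [P → / . f], [S → / . P], [S → / . num S] }  — shift, reduce
  I5: { [D → . /], [D → . P S], [D → . S], [P → . / f], [S → . / P], [S → . / num S], [S → . f D D], [S → . f num /], [S → f D . D] }  — shift
  I6: { [D → P . S], [S → . / P], [S → . / num S], [S → . f D D], [S → . f num /] }  — shift
  I7: { [D → S .] }  — reduce
  I8: { [S → f num . /] }  — shift
  I9: { [S → f num / .] }  — reduce
  I10: { [D → P S .] }  — reduce
  I11: { [S → f D D .] }  — reduce
  I12: { [P → / . f] }  — shift
  I13: { [S → / P .] }  — reduce
  I14: { [P → / f .] }  — reduce
  I15: { [S → . / P], [S → . / num S], [S → . f D D], [S → . f num /], [S → / num . S] }  — shift
  I16: { [S → / num S .] }  — reduce

Conflict in state I4:
  Shift-reduce conflict between [D → / .] and [P → . / f]
So the grammar is NOT LR(0).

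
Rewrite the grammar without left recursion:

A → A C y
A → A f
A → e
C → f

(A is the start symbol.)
A → e A'
A' → C y A'
A' → f A'
A' → ε
C → f

A is directly left-recursive. The standard transformation for
  A → A α₁ | ... | A α_m | β₁ | ... | β_n
is
  A  → β₁ A' | ... | β_n A'
  A' → α₁ A' | ... | α_m A' | ε

A → e becomes A → e A'
A → A C y becomes A' → C y A'
A → A f becomes A' → f A'
Add A' → ε

Productions for other non-terminals are unchanged:
  C → f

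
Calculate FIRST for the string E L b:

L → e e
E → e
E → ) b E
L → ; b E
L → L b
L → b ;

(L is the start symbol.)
{ ')', 'e' }

FIRST sets of the non-terminals involved (from the grammar, by fixed-point iteration):
  FIRST(E) = { ')', 'e' }

To compute FIRST(E L b), process the symbols left to right:
Symbol E is a non-terminal. Add FIRST(E) \ {ε} = { ')', 'e' }
E is not nullable (ε ∉ FIRST(E)), so stop here.
FIRST(E L b) = { ')', 'e' }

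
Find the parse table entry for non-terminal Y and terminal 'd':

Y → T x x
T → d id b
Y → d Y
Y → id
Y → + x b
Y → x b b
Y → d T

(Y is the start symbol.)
To find M[Y, 'd'], we find productions for Y where 'd' is in the predict set (PREDICT(N → α) = (FIRST(α) \ {ε}) ∪ (FOLLOW(N) if α ⇒* ε)).

Relevant sets:
  FIRST(T) = { 'd' }

Y → T x x: PREDICT = { 'd' }
  'd' is in predict set, so this production goes in M[Y, 'd']
Y → d Y: PREDICT = { 'd' }
  'd' is in predict set, so this production goes in M[Y, 'd']
Y → id: PREDICT = { 'id' }
Y → + x b: PREDICT = { '+' }
Y → x b b: PREDICT = { 'x' }
Y → d T: PREDICT = { 'd' }
  'd' is in predict set, so this production goes in M[Y, 'd']

M[Y, 'd'] = Y → T x x, Y → d Y, Y → d T  (a multiply-defined cell — the grammar is not LL(1))

Answer: Y → T x x, Y → d Y, Y → d T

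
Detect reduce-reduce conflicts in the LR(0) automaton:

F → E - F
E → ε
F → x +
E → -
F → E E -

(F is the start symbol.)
A reduce-reduce conflict occurs when an LR(0) state has two complete items [A → α .] and [B → β .] — both call for a reduction, and with no lookahead the parser cannot choose between them.

Augment with F' → F and build the canonical LR(0) collection (I0 = CLOSURE({[F' → . F]}), then GOTO on every symbol after a dot until no new states appear). It has 10 states:
  I0: { [E → . -], [E → .], [F → . E - F], [F → . E E -], [F → . x +], [F' → . F] }  — shift, reduce
  I1: { [E → - .] }  — reduce
  I2: { [E → . -], [E → .], [F → E . - F], [F → E . E -] }  — shift, reduce
  I3: { [F' → F .] }  — accept
  I4: { [F → x . +] }  — shift
  I5: { [F → x + .] }  — reduce
  I6: { [E → - .], [E → . -], [E → .], [F → . E - F], [F → . E E -], [F → . x +], [F → E - . F] }  — shift, 2 reduces
  I7: { [F → E E . -] }  — shift
  I8: { [F → E E - .] }  — reduce
  I9: { [F → E - F .] }  — reduce

I6 contains complete items [E → .], [E → - .] — reduce-reduce conflict.

Answer: Yes — I6: [E → .] vs [E → - .]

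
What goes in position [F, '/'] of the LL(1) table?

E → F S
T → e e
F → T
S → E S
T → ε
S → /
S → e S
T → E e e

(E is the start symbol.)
To find M[F, '/'], we find productions for F where '/' is in the predict set (PREDICT(N → α) = (FIRST(α) \ {ε}) ∪ (FOLLOW(N) if α ⇒* ε)).

Relevant sets:
  FIRST(T) = { '/', 'e', ε }
  FOLLOW(F) = { '/', 'e' }

F → T: PREDICT = { '/', 'e' }
  '/' is in predict set, so this production goes in M[F, '/']

M[F, '/'] = F → T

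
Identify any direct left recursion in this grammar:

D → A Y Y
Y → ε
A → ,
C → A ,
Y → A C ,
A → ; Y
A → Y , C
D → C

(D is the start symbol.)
Direct left recursion occurs when N → N α for some non-terminal N (the right-hand side begins with the left-hand side itself).

D → A Y Y: starts with A
Y → ε: starts with ε
A → ,: starts with ','
C → A ,: starts with A
Y → A C ,: starts with A
A → ; Y: starts with ';'
A → Y , C: starts with Y
D → C: starts with C

No direct left recursion found.

Answer: No direct left recursion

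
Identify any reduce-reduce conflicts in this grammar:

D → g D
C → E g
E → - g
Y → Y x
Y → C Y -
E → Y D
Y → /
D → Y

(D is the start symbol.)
No reduce-reduce conflicts

Augment with D' → D and build the canonical LR(0) collection (I0 = CLOSURE({[D' → . D]}), then GOTO on every symbol after a dot until no new states appear). It has 15 states:
  I0: { [C → . E g], [D → . Y], [D → . g D], [D' → . D], [E → . - g], [E → . Y D], [Y → . /], [Y → . C Y -], [Y → . Y x] }  — shift
  I1: { [E → - . g] }  — shift
  I2: { [Y → / .] }  — reduce
  I3: { [C → . E g], [E → . - g], [E → . Y D], [Y → . /], [Y → . C Y -], [Y → . Y x], [Y → C . Y -] }  — shift
  I4: { [D' → D .] }  — accept
  I5: { [C → E . g] }  — shift
  I6: { [C → . E g], [D → . Y], [D → . g D], [D → Y .], [E → . - g], [E → . Y D], [E → Y . D], [Y → . /], [Y → . C Y -], [Y → . Y x], [Y → Y . x] }  — shift, reduce
  I7: { [C → . E g], [D → . Y], [D → . g D], [D → g . D], [E → . - g], [E → . Y D], [Y → . /], [Y → . C Y -], [Y → . Y x] }  — shift
  I8: { [D → g D .] }  — reduce
  I9: { [E → Y D .] }  — reduce
  I10: { [Y → Y x .] }  — reduce
  I11: { [C → E g .] }  — reduce
  I12: { [C → . E g], [D → . Y], [D → . g D], [E → . - g], [E → . Y D], [E → Y . D], [Y → . /], [Y → . C Y -], [Y → . Y x], [Y → C Y . -], [Y → Y . x] }  — shift
  I13: { [E → - . g], [Y → C Y - .] }  — shift, reduce
  I14: { [E → - g .] }  — reduce

No state contains more than one complete item.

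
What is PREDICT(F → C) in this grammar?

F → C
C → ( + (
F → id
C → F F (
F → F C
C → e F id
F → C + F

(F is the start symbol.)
PREDICT(F → C) = (FIRST(RHS) \ {ε}) ∪ (FOLLOW(F) if ε ∈ FIRST(RHS), i.e. RHS ⇒* ε)
FIRST(C) = { '(', 'e', 'id' }
FIRST(C) = { '(', 'e', 'id' }
ε ∉ FIRST(C), so FOLLOW(F) is not added.
PREDICT(F → C) = { '(', 'e', 'id' }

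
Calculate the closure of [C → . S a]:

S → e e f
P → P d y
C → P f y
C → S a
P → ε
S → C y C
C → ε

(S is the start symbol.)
Start with: [C → . S a]
  [C → . S a] has the dot before S: add [S → . e e f], [S → . C y C]
  [S → . C y C] has the dot before C: add [C → . P f y], [C → .]
  [C → . P f y] has the dot before P: add [P → . P d y], [P → .]
No further items can be added.

CLOSURE = { [C → . P f y], [C → . S a], [C → .], [P → . P d y], [P → .], [S → . C y C], [S → . e e f] }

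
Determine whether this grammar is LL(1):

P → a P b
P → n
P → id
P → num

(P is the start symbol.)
Yes, the grammar is LL(1).

A grammar is LL(1) if for each non-terminal N with multiple productions, the predict sets of those productions are pairwise disjoint, where PREDICT(N → α) = (FIRST(α) \ {ε}) ∪ (FOLLOW(N) if α ⇒* ε).

For P:
  PREDICT(P → a P b) = { 'a' }
  PREDICT(P → n) = { 'n' }
  PREDICT(P → id) = { 'id' }
  PREDICT(P → num) = { 'num' }

All predict sets are disjoint. The grammar IS LL(1).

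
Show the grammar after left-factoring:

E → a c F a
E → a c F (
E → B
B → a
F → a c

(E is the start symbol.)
E → a c F E'
E' → a
E' → (
E → B
B → a
F → a c

Left-factoring transforms A → αβ₁ | αβ₂ into A → αA' and A' → β₁ | β₂
(α is the longest common prefix among the alternatives). Repeat until
no nonterminal has two alternatives with a common prefix.

Round 1: E has alternatives sharing prefix 'a c F'. Introduce E': E → a c F E'
  Add: E' → a
  Add: E' → (

No remaining common prefixes — done.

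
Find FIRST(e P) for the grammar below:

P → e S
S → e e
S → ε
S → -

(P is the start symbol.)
To compute FIRST(e P), process the symbols left to right:
Symbol e is a terminal. Add 'e' and stop.
FIRST(e P) = { 'e' }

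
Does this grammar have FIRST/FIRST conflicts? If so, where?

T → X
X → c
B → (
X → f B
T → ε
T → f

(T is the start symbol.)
A FIRST/FIRST conflict occurs when two productions N → α and N → β for the same non-terminal have FIRST(α) ∩ FIRST(β) ≠ ∅ (with ε ∈ FIRST of a nullable right-hand side, so two nullable alternatives also conflict).

FIRST sets of the non-terminals at (or reachable through a nullable prefix from) the front of some alternative:
  FIRST(X) = { 'c', 'f' }

Productions for T:
  T → X: FIRST = { 'c', 'f' }
  T → ε: FIRST = { ε }
  T → f: FIRST = { 'f' }
Productions for X:
  X → c: FIRST = { 'c' }
  X → f B: FIRST = { 'f' }
B has only one production, so no FIRST/FIRST conflict is possible there.

Conflict for T: T → X and T → f
  Overlap: { 'f' }

Answer: Yes. T → X / T → f on { 'f' }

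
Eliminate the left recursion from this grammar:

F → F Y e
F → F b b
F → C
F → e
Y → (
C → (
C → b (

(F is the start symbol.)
F is directly left-recursive. The standard transformation for
  A → A α₁ | ... | A α_m | β₁ | ... | β_n
is
  A  → β₁ A' | ... | β_n A'
  A' → α₁ A' | ... | α_m A' | ε

F → C becomes F → C F'
F → e becomes F → e F'
F → F Y e becomes F' → Y e F'
F → F b b becomes F' → b b F'
Add F' → ε

Productions for other non-terminals are unchanged:
  Y → (
  C → (
  C → b (

Resulting grammar:
F → C F'
F → e F'
F' → Y e F'
F' → b b F'
F' → ε
Y → (
C → (
C → b (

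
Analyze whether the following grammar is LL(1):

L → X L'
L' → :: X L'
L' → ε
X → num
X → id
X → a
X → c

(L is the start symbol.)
Yes, the grammar is LL(1).

Relevant sets:
  FOLLOW(L') = { $ }

For L':
  PREDICT(L' → :: X L') = { '::' }
  PREDICT(L' → ε) = { $ }
For X:
  PREDICT(X → num) = { 'num' }
  PREDICT(X → id) = { 'id' }
  PREDICT(X → a) = { 'a' }
  PREDICT(X → c) = { 'c' }
L has a single production, so nothing to check there.

All predict sets are disjoint. The grammar IS LL(1).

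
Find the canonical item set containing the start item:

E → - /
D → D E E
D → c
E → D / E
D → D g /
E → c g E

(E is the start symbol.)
First, augment the grammar with E' → E
I₀ = CLOSURE({ [E' → . E] }):
  [E' → . E] has the dot before E: add [E → . - /], [E → . D / E], [E → . c g E]
  [E → . D / E] has the dot before D: add [D → . D E E], [D → . c], [D → . D g /]
No further items can be added.

I₀ = { [D → . D E E], [D → . D g /], [D → . c], [E → . - /], [E → . D / E], [E → . c g E], [E' → . E] }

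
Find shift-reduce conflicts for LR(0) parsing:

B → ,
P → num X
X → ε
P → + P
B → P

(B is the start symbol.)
A shift-reduce conflict occurs when an LR(0) state has both:
  - a complete (reduce) item [A → α .] (dot at the end), and
  - a shift item [B → β . c γ] (dot before a terminal).

Augment with B' → B and build the canonical LR(0) collection (I0 = CLOSURE({[B' → . B]}), then GOTO on every symbol after a dot until no new states appear). It has 8 states:
  I0: { [B → . ,], [B → . P], [B' → . B], [P → . + P], [P → . num X] }  — shift
  I1: { [P → + . P], [P → . + P], [P → . num X] }  — shift
  I2: { [B → , .] }  — reduce
  I3: { [B' → B .] }  — accept
  I4: { [B → P .] }  — reduce
  I5: { [P → num . X], [X → .] }  — reduce
  I6: { [P → num X .] }  — reduce
  I7: { [P → + P .] }  — reduce

No state contains both a complete item and a shift item.

Answer: No shift-reduce conflicts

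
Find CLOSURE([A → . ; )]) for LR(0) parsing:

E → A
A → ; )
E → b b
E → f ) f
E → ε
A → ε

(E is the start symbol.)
To compute CLOSURE, for each item [A → α.Bβ] where B is a non-terminal, add [B → .γ] for all productions B → γ; repeat for the newly added items until nothing changes.

Start with: [A → . ; )]
The dot precedes the terminal ';', so nothing is added.

CLOSURE = { [A → . ; )] }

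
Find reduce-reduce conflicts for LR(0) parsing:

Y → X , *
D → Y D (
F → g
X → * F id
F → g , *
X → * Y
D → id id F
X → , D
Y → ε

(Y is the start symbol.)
No reduce-reduce conflicts

Augment with Y' → Y and build the canonical LR(0) collection (I0 = CLOSURE({[Y' → . Y]}), then GOTO on every symbol after a dot until no new states appear). It has 20 states:
  I0: { [X → . * F id], [X → . * Y], [X → . , D], [Y → . X , *], [Y → .], [Y' → . Y] }  — shift, reduce
  I1: { [F → . g , *], [F → . g], [X → * . F id], [X → * . Y], [X → . * F id], [X → . * Y], [X → . , D], [Y → . X , *], [Y → .] }  — shift, reduce
  I2: { [D → . Y D (], [D → . id id F], [X → , . D], [X → . * F id], [X → . * Y], [X → . , D], [Y → . X , *], [Y → .] }  — shift, reduce
  I3: { [Y → X . , *] }  — shift
  I4: { [Y' → Y .] }  — accept
  I5: { [Y → X , . *] }  — shift
  I6: { [Y → X , * .] }  — reduce
  I7: { [X → , D .] }  — reduce
  I8: { [D → . Y D (], [D → . id id F], [D → Y . D (], [X → . * F id], [X → . * Y], [X → . , D], [Y → . X , *], [Y → .] }  — shift, reduce
  I9: { [D → id . id F] }  — shift
  I10: { [D → id id . F], [F → . g , *], [F → . g] }  — shift
  I11: { [D → id id F .] }  — reduce
  I12: { [F → g . , *], [F → g .] }  — shift, reduce
  I13: { [F → g , . *] }  — shift
  I14: { [F → g , * .] }  — reduce
  I15: { [D → Y D . (] }  — shift
  I16: { [D → Y D ( .] }  — reduce
  I17: { [X → * F . id] }  — shift
  I18: { [X → * Y .] }  — reduce
  I19: { [X → * F id .] }  — reduce

No state contains more than one complete item.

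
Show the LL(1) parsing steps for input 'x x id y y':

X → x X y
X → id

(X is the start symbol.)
LL(1) parsing maintains a stack (initially the start symbol over $) and the input. At each step: if the stack top is a terminal, match it against the current input token; if it is a non-terminal N, replace it with the RHS of M[N, lookahead] (the unique production whose predict set contains the lookahead).

Stack is shown with the top on the left.

Stack      Input         Action
-------------------------------
X $        x x id y y $  output X → x X y
x X y $    x x id y y $  match 'x'
X y $      x id y y $    output X → x X y
x X y y $  x id y y $    match 'x'
X y y $    id y y $      output X → id
id y y $   id y y $      match 'id'
y y $      y y $         match 'y'
y $        y $           match 'y'
$          $             accept

The string is accepted.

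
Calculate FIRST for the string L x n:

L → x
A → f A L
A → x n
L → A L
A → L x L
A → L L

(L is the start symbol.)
FIRST sets of the non-terminals involved (from the grammar, by fixed-point iteration):
  FIRST(L) = { 'f', 'x' }

To compute FIRST(L x n), process the symbols left to right:
Symbol L is a non-terminal. Add FIRST(L) \ {ε} = { 'f', 'x' }
L is not nullable (ε ∉ FIRST(L)), so stop here.
FIRST(L x n) = { 'f', 'x' }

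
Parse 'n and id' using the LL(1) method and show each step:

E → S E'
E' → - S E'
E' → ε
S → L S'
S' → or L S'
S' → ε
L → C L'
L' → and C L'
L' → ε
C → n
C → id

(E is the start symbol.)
LL(1) parsing maintains a stack (initially the start symbol over $) and the input. At each step: if the stack top is a terminal, match it against the current input token; if it is a non-terminal N, replace it with the RHS of M[N, lookahead] (the unique production whose predict set contains the lookahead).

Stack is shown with the top on the left.

Stack             Input       Action
------------------------------------
E $               n and id $  output E → S E'
S E' $            n and id $  output S → L S'
L S' E' $         n and id $  output L → C L'
C L' S' E' $      n and id $  output C → n
n L' S' E' $      n and id $  match 'n'
L' S' E' $        and id $    output L' → and C L'
and C L' S' E' $  and id $    match 'and'
C L' S' E' $      id $        output C → id
id L' S' E' $     id $        match 'id'
L' S' E' $        $           output L' → ε
S' E' $           $           output S' → ε
E' $              $           output E' → ε
$                 $           accept

The string is accepted.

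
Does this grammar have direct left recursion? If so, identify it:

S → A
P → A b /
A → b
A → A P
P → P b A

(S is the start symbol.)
Yes, A, P are left-recursive

S → A: starts with A
P → A b /: starts with A
A → b: starts with b
A → A P: LEFT RECURSIVE (starts with A)
P → P b A: LEFT RECURSIVE (starts with P)

The grammar has direct left recursion on: A, P.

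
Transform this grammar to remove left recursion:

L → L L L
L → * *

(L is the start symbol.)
L → * * L'
L' → L L L'
L' → ε

L is directly left-recursive. The standard transformation for
  A → A α₁ | ... | A α_m | β₁ | ... | β_n
is
  A  → β₁ A' | ... | β_n A'
  A' → α₁ A' | ... | α_m A' | ε

L → * * becomes L → * * L'
L → L L L becomes L' → L L L'
Add L' → ε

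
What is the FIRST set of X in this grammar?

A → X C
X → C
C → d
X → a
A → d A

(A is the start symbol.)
FIRST sets of the other non-terminals involved (by the same procedure, iterated to a fixed point):
  FIRST(C) = { 'd' }

From X → C:
  - C is a non-terminal: add FIRST(C) \ {ε} = { 'd' }
    C is not nullable, so stop
From X → a:
  - a is a terminal: add 'a' and stop

Collecting: FIRST(X) = { 'a', 'd' }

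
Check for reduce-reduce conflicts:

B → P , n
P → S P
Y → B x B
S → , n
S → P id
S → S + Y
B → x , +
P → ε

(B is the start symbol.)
A reduce-reduce conflict occurs when an LR(0) state has two complete items [A → α .] and [B → β .] — both call for a reduction, and with no lookahead the parser cannot choose between them.

Augment with B' → B and build the canonical LR(0) collection (I0 = CLOSURE({[B' → . B]}), then GOTO on every symbol after a dot until no new states appear). It has 18 states:
  I0: { [B → . P , n], [B → . x , +], [B' → . B], [P → . S P], [P → .], [S → . , n], [S → . P id], [S → . S + Y] }  — shift, reduce
  I1: { [S → , . n] }  — shift
  I2: { [B' → B .] }  — accept
  I3: { [B → P . , n], [S → P . id] }  — shift
  I4: { [P → . S P], [P → .], [P → S . P], [S → . , n], [S → . P id], [S → . S + Y], [S → S . + Y] }  — shift, reduce
  I5: { [B → x . , +] }  — shift
  I6: { [B → x , . +] }  — shift
  I7: { [B → x , + .] }  — reduce
  I8: { [B → . P , n], [B → . x , +], [P → . S P], [P → .], [S → . , n], [S → . P id], [S → . S + Y], [S → S + . Y], [Y → . B x B] }  — shift, reduce
  I9: { [P → S P .], [S → P . id] }  — shift, reduce
  I10: { [S → P id .] }  — reduce
  I11: { [Y → B . x B] }  — shift
  I12: { [S → S + Y .] }  — reduce
  I13: { [B → . P , n], [B → . x , +], [P → . S P], [P → .], [S → . , n], [S → . P id], [S → . S + Y], [Y → B x . B] }  — shift, reduce
  I14: { [Y → B x B .] }  — reduce
  I15: { [B → P , . n] }  — shift
  I16: { [B → P , n .] }  — reduce
  I17: { [S → , n .] }  — reduce

No state contains more than one complete item.

Answer: No reduce-reduce conflicts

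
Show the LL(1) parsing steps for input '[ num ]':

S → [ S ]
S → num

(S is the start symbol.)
LL(1) parsing maintains a stack (initially the start symbol over $) and the input. At each step: if the stack top is a terminal, match it against the current input token; if it is a non-terminal N, replace it with the RHS of M[N, lookahead] (the unique production whose predict set contains the lookahead).

Stack is shown with the top on the left.

Stack    Input      Action
--------------------------
S $      [ num ] $  output S → [ S ]
[ S ] $  [ num ] $  match '['
S ] $    num ] $    output S → num
num ] $  num ] $    match 'num'
] $      ] $        match ']'
$        $          accept

The string is accepted.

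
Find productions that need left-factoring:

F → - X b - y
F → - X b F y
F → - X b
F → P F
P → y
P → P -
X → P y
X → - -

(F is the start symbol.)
Yes, F has productions with common prefix '- X b'

Left-factoring is needed when two productions for the same non-terminal
share a common prefix on the right-hand side.

Productions for F:
  F → - X b - y
  F → - X b F y
  F → - X b
  F → P F
Productions for P:
  P → y
  P → P -
Productions for X:
  X → P y
  X → - -

Found common prefix '- X b' in productions for F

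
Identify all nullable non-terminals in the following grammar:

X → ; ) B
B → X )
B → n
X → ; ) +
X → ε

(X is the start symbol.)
A non-terminal is nullable if it can derive ε (the empty string): either it has an ε-production, or it has a production whose right-hand side consists entirely of nullable non-terminals.

ε-productions: X → ε
So X is immediately nullable.
No further non-terminal can be added: every production for the remaining non-terminals contains a terminal or a non-nullable non-terminal.
Nullable = { 'X' }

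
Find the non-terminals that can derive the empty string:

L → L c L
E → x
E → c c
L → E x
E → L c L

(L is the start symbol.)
There are no ε-productions, so no non-terminal can derive ε.
No non-terminals are nullable.

Answer: None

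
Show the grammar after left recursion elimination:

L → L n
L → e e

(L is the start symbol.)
L → e e L'
L' → n L'
L' → ε

L is directly left-recursive. The standard transformation for
  A → A α₁ | ... | A α_m | β₁ | ... | β_n
is
  A  → β₁ A' | ... | β_n A'
  A' → α₁ A' | ... | α_m A' | ε

L → e e becomes L → e e L'
L → L n becomes L' → n L'
Add L' → ε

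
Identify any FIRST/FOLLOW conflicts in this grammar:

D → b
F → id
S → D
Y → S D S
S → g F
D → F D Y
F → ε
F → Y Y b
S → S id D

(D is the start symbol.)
Yes. F → id with FOLLOW(F) on { 'id' }; F → Y Y b with FOLLOW(F) on { 'b', 'g', 'id' }

Nullable non-terminals: F.
FIRST sets used below: FIRST(Y) = { 'b', 'g', 'id' }

F: nullable alternative(s) F → ε; FOLLOW(F) = { $, 'b', 'g', 'id' }
  F → id: FIRST \ {ε} = { 'id' } — overlaps FOLLOW(F) on { 'id' }: CONFLICT
  F → ε: FIRST \ {ε} = { } — this is the only nullable alternative, skip
  F → Y Y b: FIRST \ {ε} = { 'b', 'g', 'id' } — overlaps FOLLOW(F) on { 'b', 'g', 'id' }: CONFLICT

D, S, Y have no nullable alternative, so no FIRST/FOLLOW check is needed there.

So the grammar has 2 FIRST/FOLLOW conflicts (marked CONFLICT above).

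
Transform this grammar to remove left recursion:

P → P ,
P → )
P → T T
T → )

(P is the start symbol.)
P → ) P'
P → T T P'
P' → , P'
P' → ε
T → )

P is directly left-recursive. The standard transformation for
  A → A α₁ | ... | A α_m | β₁ | ... | β_n
is
  A  → β₁ A' | ... | β_n A'
  A' → α₁ A' | ... | α_m A' | ε

P → ) becomes P → ) P'
P → T T becomes P → T T P'
P → P , becomes P' → , P'
Add P' → ε

Productions for other non-terminals are unchanged:
  T → )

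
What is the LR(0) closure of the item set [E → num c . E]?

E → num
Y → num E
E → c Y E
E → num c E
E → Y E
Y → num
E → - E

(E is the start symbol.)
{ [E → . - E], [E → . Y E], [E → . c Y E], [E → . num c E], [E → . num], [E → num c . E], [Y → . num E], [Y → . num] }

To compute CLOSURE, for each item [A → α.Bβ] where B is a non-terminal, add [B → .γ] for all productions B → γ; repeat for the newly added items until nothing changes.

Start with: [E → num c . E]
  [E → num c . E] has the dot before E: add [E → . num], [E → . c Y E], [E → . num c E], [E → . Y E], [E → . - E]
  [E → . Y E] has the dot before Y: add [Y → . num E], [Y → . num]
No further items can be added.

CLOSURE = { [E → . - E], [E → . Y E], [E → . c Y E], [E → . num c E], [E → . num], [E → num c . E], [Y → . num E], [Y → . num] }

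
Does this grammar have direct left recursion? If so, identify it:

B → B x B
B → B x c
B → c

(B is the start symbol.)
Direct left recursion occurs when N → N α for some non-terminal N (the right-hand side begins with the left-hand side itself).

B → B x B: LEFT RECURSIVE (starts with B)
B → B x c: LEFT RECURSIVE (starts with B)
B → c: starts with c

The grammar has direct left recursion on: B.

Answer: Yes, B is left-recursive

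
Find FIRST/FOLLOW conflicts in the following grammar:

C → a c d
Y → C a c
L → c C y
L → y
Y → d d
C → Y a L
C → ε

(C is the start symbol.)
A FIRST/FOLLOW conflict occurs when a non-terminal N has a nullable alternative N → β (β ⇒* ε) and another alternative N → α with FIRST(α) ∩ FOLLOW(N) ≠ ∅: on such a lookahead the parser cannot decide between expanding α and letting N vanish via β.

Nullable non-terminals: C.
FIRST sets used below: FIRST(Y) = { 'a', 'd' }

C: nullable alternative(s) C → ε; FOLLOW(C) = { $, 'a', 'y' }
  C → a c d: FIRST \ {ε} = { 'a' } — overlaps FOLLOW(C) on { 'a' }: CONFLICT
  C → Y a L: FIRST \ {ε} = { 'a', 'd' } — overlaps FOLLOW(C) on { 'a' }: CONFLICT
  C → ε: FIRST \ {ε} = { } — this is the only nullable alternative, skip

L, Y have no nullable alternative, so no FIRST/FOLLOW check is needed there.

So the grammar has 2 FIRST/FOLLOW conflicts (marked CONFLICT above).

Answer: Yes. C → a c d with FOLLOW(C) on { 'a' }; C → Y a L with FOLLOW(C) on { 'a' }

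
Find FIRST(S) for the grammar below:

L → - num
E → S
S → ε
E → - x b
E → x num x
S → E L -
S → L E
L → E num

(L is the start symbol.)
{ '-', 'num', 'x', ε }

To compute FIRST(S), examine every production with S on the left-hand side, reading each right-hand side left to right until a non-nullable symbol is reached.

FIRST sets of the other non-terminals involved (by the same procedure, iterated to a fixed point):
  FIRST(E) = { '-', 'num', 'x', ε }
  FIRST(L) = { '-', 'num', 'x' }

From S → ε:
  - ε-production, so ε ∈ FIRST(S)
From S → E L -:
  - E is a non-terminal: add FIRST(E) \ {ε} = { '-', 'num', 'x' }
    E is nullable, so continue to the next symbol
  - L is a non-terminal: add FIRST(L) \ {ε} = { '-', 'num', 'x' }
    L is not nullable, so stop
From S → L E:
  - L is a non-terminal: add FIRST(L) \ {ε} = { '-', 'num', 'x' }
    L is not nullable, so stop

Collecting: FIRST(S) = { '-', 'num', 'x', ε }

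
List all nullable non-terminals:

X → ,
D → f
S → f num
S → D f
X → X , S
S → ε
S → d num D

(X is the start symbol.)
A non-terminal is nullable if it can derive ε (the empty string): either it has an ε-production, or it has a production whose right-hand side consists entirely of nullable non-terminals.

ε-productions: S → ε
So S is immediately nullable.
No further non-terminal can be added: every production for the remaining non-terminals contains a terminal or a non-nullable non-terminal.
Nullable = { 'S' }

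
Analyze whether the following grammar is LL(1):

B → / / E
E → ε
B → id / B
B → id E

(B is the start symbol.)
For B:
  PREDICT(B → '/' '/' E) = { '/' }
  PREDICT(B → id '/' B) = { 'id' }
  PREDICT(B → id E) = { 'id' }
E has a single production, so nothing to check there.

Conflict found: Predict set conflict for B: { 'id' }
The grammar is NOT LL(1).

Answer: No. Predict set conflict for B: { 'id' }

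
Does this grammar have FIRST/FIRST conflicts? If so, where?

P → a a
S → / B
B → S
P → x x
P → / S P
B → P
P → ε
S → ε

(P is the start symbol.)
A FIRST/FIRST conflict occurs when two productions N → α and N → β for the same non-terminal have FIRST(α) ∩ FIRST(β) ≠ ∅ (with ε ∈ FIRST of a nullable right-hand side, so two nullable alternatives also conflict).

FIRST sets of the non-terminals at (or reachable through a nullable prefix from) the front of some alternative:
  FIRST(S) = { '/', ε }
  FIRST(P) = { '/', 'a', 'x', ε }

Productions for P:
  P → a a: FIRST = { 'a' }
  P → x x: FIRST = { 'x' }
  P → / S P: FIRST = { '/' }
  P → ε: FIRST = { ε }
Productions for S:
  S → / B: FIRST = { '/' }
  S → ε: FIRST = { ε }
Productions for B:
  B → S: FIRST = { '/', ε }
  B → P: FIRST = { '/', 'a', 'x', ε }

Conflict for B: B → S and B → P
  Overlap: { '/', ε }

Answer: Yes. B → S / B → P on { '/', ε }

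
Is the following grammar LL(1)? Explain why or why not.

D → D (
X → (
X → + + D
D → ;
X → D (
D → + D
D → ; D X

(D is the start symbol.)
A grammar is LL(1) if for each non-terminal N with multiple productions, the predict sets of those productions are pairwise disjoint, where PREDICT(N → α) = (FIRST(α) \ {ε}) ∪ (FOLLOW(N) if α ⇒* ε).

Relevant sets:
  FIRST(D) = { '+', ';' }

For D:
  PREDICT(D → D '(') = { '+', ';' }
  PREDICT(D → ';') = { ';' }
  PREDICT(D → '+' D) = { '+' }
  PREDICT(D → ';' D X) = { ';' }
For X:
  PREDICT(X → '(') = { '(' }
  PREDICT(X → '+' '+' D) = { '+' }
  PREDICT(X → D '(') = { '+', ';' }

Conflict found: Predict set conflict for D: { ';' }
The grammar is NOT LL(1).

Answer: No. Predict set conflict for D: { ';' }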